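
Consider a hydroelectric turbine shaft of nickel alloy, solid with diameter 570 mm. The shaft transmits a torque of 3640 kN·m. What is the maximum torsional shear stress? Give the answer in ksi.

14.5 ksi

J = πd⁴/32 = π(0.570)⁴/32 = 0.01036 m⁴.
τ_max = T·r/J = 3.640e6 × 0.285 / 0.01036 = 1.001×10^8 Pa.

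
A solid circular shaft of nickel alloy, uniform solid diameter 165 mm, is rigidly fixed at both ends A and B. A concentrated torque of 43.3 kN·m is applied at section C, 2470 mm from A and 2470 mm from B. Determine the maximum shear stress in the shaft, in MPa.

24.5 MPa

With uniform GJ and both ends fixed, compatibility θ_AC = θ_CB gives T_A·a = T_B·b, together with T_A + T_B = T₀.
T_A = T₀·b/(a+b) = 43300·2470/4940 = 21650 N·m; T_B = 21650 N·m.
τ in each portion: τ_AC = 2.45×10^7 Pa, τ_CB = 2.45×10^7 Pa; maximum is in AC.
τ_max = T_AC·r/J = 21650·0.0825/7.28×10^-5 = 2.455×10^7 Pa.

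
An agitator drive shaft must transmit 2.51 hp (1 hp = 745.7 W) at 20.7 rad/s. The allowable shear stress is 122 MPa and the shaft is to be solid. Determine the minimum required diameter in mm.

15.6 mm

ω = 20.7 rad/s, so T = P/ω = 2.51×745.7 / 20.70 = 90.42 N·m.
For a solid shaft τ_max = 16T/(πd³), so d = (16T/(π τ_allow))^(1/3) = (16·90.42/(π·1.22×10^8))^(1/3) = 0.01557 m.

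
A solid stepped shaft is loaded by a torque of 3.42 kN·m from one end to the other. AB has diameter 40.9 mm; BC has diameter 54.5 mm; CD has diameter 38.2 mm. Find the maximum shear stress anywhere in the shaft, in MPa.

Under the same torque, τ_max = 16T/(πd³) is largest where d is smallest — segment CD (d = 38.2 mm).
τ_max = 16·3420/(π·(0.0382)³) = 3.125×10^8 Pa.

312 MPa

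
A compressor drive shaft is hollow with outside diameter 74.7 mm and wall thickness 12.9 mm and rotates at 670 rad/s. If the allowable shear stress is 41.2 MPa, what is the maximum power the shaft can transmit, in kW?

J = π(d_o⁴ − d_i⁴)/32 = π(0.0747⁴ − 0.0489⁴)/32 = 2.496×10^-6 m⁴.
T_max = τ_allow·J/r = 4.12×10^7 × 2.496×10^-6 / 0.0374 = 2753 N·m.
ω = 670 rad/s, so P_max = T_max·ω = 1.844×10^6 W.

1840 kW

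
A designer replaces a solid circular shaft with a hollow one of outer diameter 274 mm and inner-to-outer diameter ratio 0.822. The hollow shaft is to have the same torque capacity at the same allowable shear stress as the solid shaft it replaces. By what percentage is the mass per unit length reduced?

51.3 %

Equal τ_max and T ⇒ the solid shaft needs d_s³ = d_o³(1−k⁴), so d_s = 274·(1−0.822⁴)^(1/3) = 223.6 mm.
Area ratio A_h/A_s = d_o²(1−k²)/d_s² = (1−k²)/(1−k⁴)^(2/3) = 0.4870.
Mass saving = 1 − 0.4870 = 51.3 %.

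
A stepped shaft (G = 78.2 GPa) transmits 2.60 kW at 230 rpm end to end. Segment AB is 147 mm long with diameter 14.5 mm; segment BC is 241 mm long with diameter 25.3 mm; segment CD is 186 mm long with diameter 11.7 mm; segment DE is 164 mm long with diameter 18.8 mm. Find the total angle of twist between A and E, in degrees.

ω = 2π·230/60 = 24.09 rad/s, so T = P/ω = 2.60×10³ / 24.09 = 107.9 N·m.
J_AB = π(0.0145)⁴/32 = 4.34×10^-9 m⁴; J_BC = π(0.0253)⁴/32 = 4.02×10^-8 m⁴; J_CD = π(0.0117)⁴/32 = 1.84×10^-9 m⁴; J_DE = π(0.0188)⁴/32 = 1.23×10^-8 m⁴.
θ = (T/G)·Σ L_i/J_i = (107.9/78.2×10⁹)·(0.147/4.34×10^-9 + 0.241/4.02×10^-8 + 0.186/1.84×10^-9 + 0.164/1.23×10^-8) = 0.2131 rad.

12.2°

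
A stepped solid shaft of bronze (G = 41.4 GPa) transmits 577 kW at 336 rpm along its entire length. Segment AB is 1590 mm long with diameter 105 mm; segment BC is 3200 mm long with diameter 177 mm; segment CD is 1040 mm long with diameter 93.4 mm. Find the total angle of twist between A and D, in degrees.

ω = 2π·336/60 = 35.19 rad/s, so T = P/ω = 577×10³ / 35.19 = 16400 N·m.
J_AB = π(0.105)⁴/32 = 1.19×10^-5 m⁴; J_BC = π(0.177)⁴/32 = 9.64×10^-5 m⁴; J_CD = π(0.0934)⁴/32 = 7.47×10^-6 m⁴.
θ = (T/G)·Σ L_i/J_i = (16400/41.4×10⁹)·(1.59/1.19×10^-5 + 3.20/9.64×10^-5 + 1.04/7.47×10^-6) = 0.1211 rad.

6.94°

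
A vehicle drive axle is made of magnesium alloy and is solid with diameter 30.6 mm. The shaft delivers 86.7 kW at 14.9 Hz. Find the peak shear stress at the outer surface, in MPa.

ω = 2π·14.9 = 93.62 rad/s, so T = P/ω = 86.7×10³ / 93.62 = 926.1 N·m.
J = πd⁴/32 = π(0.0306)⁴/32 = 8.608×10^-8 m⁴.
τ_max = T·r/J = 926.1 × 0.0153 / 8.608×10^-8 = 1.646×10^8 Pa.

165 MPa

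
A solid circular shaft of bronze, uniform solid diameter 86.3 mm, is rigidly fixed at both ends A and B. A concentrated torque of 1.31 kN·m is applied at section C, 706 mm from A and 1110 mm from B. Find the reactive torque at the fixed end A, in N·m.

With uniform GJ and both ends fixed, compatibility θ_AC = θ_CB gives T_A·a = T_B·b, together with T_A + T_B = T₀.
T_A = T₀·b/(a+b) = 1310·1110/1816 = 800.7 N·m; T_B = 509.3 N·m.

801 N·m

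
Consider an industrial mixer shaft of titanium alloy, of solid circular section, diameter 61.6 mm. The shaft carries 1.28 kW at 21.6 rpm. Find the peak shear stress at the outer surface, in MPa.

ω = 2π·21.6/60 = 2.262 rad/s, so T = P/ω = 1.28×10³ / 2.262 = 565.9 N·m.
J = πd⁴/32 = π(0.0616)⁴/32 = 1.414×10^-6 m⁴.
τ_max = T·r/J = 565.9 × 0.0308 / 1.414×10^-6 = 1.233×10^7 Pa.

12.3 MPa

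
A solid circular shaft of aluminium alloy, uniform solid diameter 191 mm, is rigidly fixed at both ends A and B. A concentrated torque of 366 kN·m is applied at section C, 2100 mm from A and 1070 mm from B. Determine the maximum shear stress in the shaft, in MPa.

177 MPa

With uniform GJ and both ends fixed, compatibility θ_AC = θ_CB gives T_A·a = T_B·b, together with T_A + T_B = T₀.
T_A = T₀·b/(a+b) = 366000·1070/3170 = 123500 N·m; T_B = 242500 N·m.
τ in each portion: τ_AC = 9.03×10^7 Pa, τ_CB = 1.77×10^8 Pa; maximum is in CB.
τ_max = T_CB·r/J = 242500·0.0955/1.31×10^-4 = 1.772×10^8 Pa.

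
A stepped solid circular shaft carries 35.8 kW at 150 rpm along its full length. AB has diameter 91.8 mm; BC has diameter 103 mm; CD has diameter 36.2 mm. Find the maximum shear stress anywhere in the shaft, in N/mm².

245 N/mm²

ω = 2π·150/60 = 15.71 rad/s, so T = P/ω = 35.8×10³ / 15.71 = 2279 N·m.
Under the same torque, τ_max = 16T/(πd³) is largest where d is smallest — segment CD (d = 36.2 mm).
τ_max = 16·2279/(π·(0.0362)³) = 2.447×10^8 Pa.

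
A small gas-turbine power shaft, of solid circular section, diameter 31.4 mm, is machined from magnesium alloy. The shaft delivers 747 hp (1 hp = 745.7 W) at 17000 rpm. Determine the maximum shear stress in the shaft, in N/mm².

ω = 2π·17000/60 = 1780 rad/s, so T = P/ω = 747×745.7 / 1780 = 312.9 N·m.
J = πd⁴/32 = π(0.0314)⁴/32 = 9.544×10^-8 m⁴.
τ_max = T·r/J = 312.9 × 0.0157 / 9.544×10^-8 = 5.147×10^7 Pa.

51.5 N/mm²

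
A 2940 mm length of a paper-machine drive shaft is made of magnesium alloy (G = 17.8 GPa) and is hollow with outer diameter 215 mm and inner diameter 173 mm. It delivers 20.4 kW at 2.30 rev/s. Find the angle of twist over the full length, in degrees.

0.110°

ω = 2π·2.30 = 14.45 rad/s, so T = P/ω = 20.4×10³ / 14.45 = 1412 N·m.
J = π(d_o⁴ − d_i⁴)/32 = π(0.215⁴ − 0.173⁴)/32 = 1.218×10^-4 m⁴.
θ = T·L/(G·J) = 1412 × 2.94 / (17.8×10⁹ × 1.218×10^-4) = 1.914×10^-3 rad.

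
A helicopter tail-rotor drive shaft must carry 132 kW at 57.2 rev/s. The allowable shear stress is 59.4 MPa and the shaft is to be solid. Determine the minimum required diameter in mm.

ω = 2π·57.2 = 359.4 rad/s, so T = P/ω = 132×10³ / 359.4 = 367.3 N·m.
For a solid shaft τ_max = 16T/(πd³), so d = (16T/(π τ_allow))^(1/3) = (16·367.3/(π·5.94×10^7))^(1/3) = 0.03158 m.

31.6 mm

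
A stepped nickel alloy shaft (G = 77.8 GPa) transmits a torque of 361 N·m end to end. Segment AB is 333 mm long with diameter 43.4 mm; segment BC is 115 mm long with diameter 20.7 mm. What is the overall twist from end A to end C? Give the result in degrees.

J_AB = π(0.0434)⁴/32 = 3.48×10^-7 m⁴; J_BC = π(0.0207)⁴/32 = 1.80×10^-8 m⁴.
θ = (T/G)·Σ L_i/J_i = (361.0/77.8×10⁹)·(0.333/3.48×10^-7 + 0.115/1.80×10^-8) = 0.03404 rad.

1.95°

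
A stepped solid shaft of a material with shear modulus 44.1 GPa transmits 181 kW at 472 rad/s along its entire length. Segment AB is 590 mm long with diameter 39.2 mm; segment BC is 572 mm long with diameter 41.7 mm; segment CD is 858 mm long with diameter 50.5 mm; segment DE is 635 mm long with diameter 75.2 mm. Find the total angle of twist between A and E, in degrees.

3.00°

ω = 472 rad/s, so T = P/ω = 181×10³ / 472.0 = 383.5 N·m.
J_AB = π(0.0392)⁴/32 = 2.32×10^-7 m⁴; J_BC = π(0.0417)⁴/32 = 2.97×10^-7 m⁴; J_CD = π(0.0505)⁴/32 = 6.39×10^-7 m⁴; J_DE = π(0.0752)⁴/32 = 3.14×10^-6 m⁴.
θ = (T/G)·Σ L_i/J_i = (383.5/44.1×10⁹)·(0.590/2.32×10^-7 + 0.572/2.97×10^-7 + 0.858/6.39×10^-7 + 0.635/3.14×10^-6) = 0.05233 rad.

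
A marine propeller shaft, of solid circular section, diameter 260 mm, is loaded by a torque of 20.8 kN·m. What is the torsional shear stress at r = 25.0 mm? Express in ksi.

J = πd⁴/32 = π(0.260)⁴/32 = 4.486×10^-4 m⁴.
Shear stress varies linearly with radius: τ = T·r/J = 20800 × 0.0250 / 4.486×10^-4 = 1.159×10^6 Pa.

0.168 ksi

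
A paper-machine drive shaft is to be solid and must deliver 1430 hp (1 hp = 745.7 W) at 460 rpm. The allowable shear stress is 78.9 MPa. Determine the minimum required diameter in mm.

ω = 2π·460/60 = 48.17 rad/s, so T = P/ω = 1430×745.7 / 48.17 = 22140 N·m.
For a solid shaft τ_max = 16T/(πd³), so d = (16T/(π τ_allow))^(1/3) = (16·22140/(π·7.89×10^7))^(1/3) = 0.1126 m.

113 mm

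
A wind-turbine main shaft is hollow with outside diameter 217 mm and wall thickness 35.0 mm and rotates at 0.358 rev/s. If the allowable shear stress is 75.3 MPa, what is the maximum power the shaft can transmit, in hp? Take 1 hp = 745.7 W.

360 hp

J = π(d_o⁴ − d_i⁴)/32 = π(0.217⁴ − 0.147⁴)/32 = 1.718×10^-4 m⁴.
T_max = τ_allow·J/r = 7.53×10^7 × 1.718×10^-4 / 0.108 = 119300 N·m.
ω = 2π·0.358 = 2.249 rad/s, so P_max = T_max·ω = 2.683×10^5 W.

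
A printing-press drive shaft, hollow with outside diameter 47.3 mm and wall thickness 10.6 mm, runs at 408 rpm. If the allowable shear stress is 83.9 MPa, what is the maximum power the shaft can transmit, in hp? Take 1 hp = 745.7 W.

J = π(d_o⁴ − d_i⁴)/32 = π(0.0473⁴ − 0.0261⁴)/32 = 4.459×10^-7 m⁴.
T_max = τ_allow·J/r = 8.39×10^7 × 4.459×10^-7 / 0.0236 = 1582 N·m.
ω = 2π·408/60 = 42.73 rad/s, so P_max = T_max·ω = 6.758×10^4 W.

90.6 hp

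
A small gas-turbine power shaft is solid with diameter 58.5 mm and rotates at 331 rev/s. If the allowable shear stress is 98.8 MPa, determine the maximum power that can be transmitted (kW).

J = πd⁴/32 = π(0.0585)⁴/32 = 1.150×10^-6 m⁴.
T_max = τ_allow·J/r = 9.88×10^7 × 1.150×10^-6 / 0.0293 = 3884 N·m.
ω = 2π·331 = 2080 rad/s, so P_max = T_max·ω = 8.077×10^6 W.

8080 kW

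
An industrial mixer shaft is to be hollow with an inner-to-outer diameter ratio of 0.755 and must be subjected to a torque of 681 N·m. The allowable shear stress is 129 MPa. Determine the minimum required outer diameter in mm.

For a hollow shaft with d_i/d_o = 0.755: τ_max = 16T/(π d_o³ (1−k⁴)), so d_o = [16T/(π τ_allow (1−k⁴))]^(1/3) = [16·681.0/(π·1.29×10^8·0.6751)]^(1/3) = 0.03415 m.

34.2 mm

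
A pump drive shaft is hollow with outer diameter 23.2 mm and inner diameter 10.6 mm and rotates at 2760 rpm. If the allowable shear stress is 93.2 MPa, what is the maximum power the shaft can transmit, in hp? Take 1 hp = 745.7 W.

J = π(d_o⁴ − d_i⁴)/32 = π(0.0232⁴ − 0.0106⁴)/32 = 2.720×10^-8 m⁴.
T_max = τ_allow·J/r = 9.32×10^7 × 2.720×10^-8 / 0.0116 = 218.6 N·m.
ω = 2π·2760/60 = 289.0 rad/s, so P_max = T_max·ω = 6.317×10^4 W.

84.7 hp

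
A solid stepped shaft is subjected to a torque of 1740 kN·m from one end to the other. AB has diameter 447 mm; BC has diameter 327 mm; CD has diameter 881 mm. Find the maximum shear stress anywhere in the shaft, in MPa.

Under the same torque, τ_max = 16T/(πd³) is largest where d is smallest — segment BC (d = 327 mm).
τ_max = 16·1.740e6/(π·(0.327)³) = 2.534×10^8 Pa.

253 MPa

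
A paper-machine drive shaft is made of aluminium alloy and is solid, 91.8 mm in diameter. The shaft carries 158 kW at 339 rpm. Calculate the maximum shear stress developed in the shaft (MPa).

ω = 2π·339/60 = 35.50 rad/s, so T = P/ω = 158×10³ / 35.50 = 4451 N·m.
J = πd⁴/32 = π(0.0918)⁴/32 = 6.972×10^-6 m⁴.
τ_max = T·r/J = 4451 × 0.0459 / 6.972×10^-6 = 2.930×10^7 Pa.

29.3 MPa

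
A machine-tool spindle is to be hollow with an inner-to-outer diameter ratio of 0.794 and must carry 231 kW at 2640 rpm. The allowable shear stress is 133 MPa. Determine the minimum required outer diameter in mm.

ω = 2π·2640/60 = 276.5 rad/s, so T = P/ω = 231×10³ / 276.5 = 835.6 N·m.
For a hollow shaft with d_i/d_o = 0.794: τ_max = 16T/(π d_o³ (1−k⁴)), so d_o = [16T/(π τ_allow (1−k⁴))]^(1/3) = [16·835.6/(π·1.33×10^8·0.6026)]^(1/3) = 0.03759 m.

37.6 mm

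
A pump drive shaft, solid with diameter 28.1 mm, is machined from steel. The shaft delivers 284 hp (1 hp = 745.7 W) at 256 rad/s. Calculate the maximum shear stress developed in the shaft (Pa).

1.90e8 Pa

ω = 256 rad/s, so T = P/ω = 284×745.7 / 256.0 = 827.3 N·m.
J = πd⁴/32 = π(0.0281)⁴/32 = 6.121×10^-8 m⁴.
τ_max = T·r/J = 827.3 × 0.0140 / 6.121×10^-8 = 1.899×10^8 Pa.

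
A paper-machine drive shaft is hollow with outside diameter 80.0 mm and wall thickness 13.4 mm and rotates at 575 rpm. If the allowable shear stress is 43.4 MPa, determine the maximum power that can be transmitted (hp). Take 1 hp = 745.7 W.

283 hp

J = π(d_o⁴ − d_i⁴)/32 = π(0.0800⁴ − 0.0532⁴)/32 = 3.235×10^-6 m⁴.
T_max = τ_allow·J/r = 4.34×10^7 × 3.235×10^-6 / 0.0400 = 3510 N·m.
ω = 2π·575/60 = 60.21 rad/s, so P_max = T_max·ω = 2.113×10^5 W.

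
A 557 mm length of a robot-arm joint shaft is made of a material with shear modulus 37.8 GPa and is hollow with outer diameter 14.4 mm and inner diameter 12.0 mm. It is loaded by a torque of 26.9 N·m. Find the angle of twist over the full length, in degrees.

J = π(d_o⁴ − d_i⁴)/32 = π(0.0144⁴ − 0.0120⁴)/32 = 2.186×10^-9 m⁴.
θ = T·L/(G·J) = 26.90 × 0.557 / (37.8×10⁹ × 2.186×10^-9) = 0.1814 rad.

10.4°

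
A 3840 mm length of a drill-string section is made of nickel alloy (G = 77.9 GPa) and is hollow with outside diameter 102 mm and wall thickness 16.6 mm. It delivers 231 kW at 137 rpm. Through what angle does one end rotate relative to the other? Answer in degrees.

ω = 2π·137/60 = 14.35 rad/s, so T = P/ω = 231×10³ / 14.35 = 16100 N·m.
J = π(d_o⁴ − d_i⁴)/32 = π(0.102⁴ − 0.0688⁴)/32 = 8.427×10^-6 m⁴.
θ = T·L/(G·J) = 16100 × 3.84 / (77.9×10⁹ × 8.427×10^-6) = 0.09418 rad.

5.40°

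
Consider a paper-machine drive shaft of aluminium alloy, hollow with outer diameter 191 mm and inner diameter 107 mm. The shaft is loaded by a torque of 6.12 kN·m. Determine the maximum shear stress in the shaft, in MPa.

J = π(d_o⁴ − d_i⁴)/32 = π(0.191⁴ − 0.107⁴)/32 = 1.178×10^-4 m⁴.
τ_max = T·r/J = 6120 × 0.0955 / 1.178×10^-4 = 4.962×10^6 Pa.

4.96 MPa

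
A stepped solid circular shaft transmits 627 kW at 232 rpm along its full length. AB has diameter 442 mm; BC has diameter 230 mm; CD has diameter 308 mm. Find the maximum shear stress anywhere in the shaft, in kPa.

ω = 2π·232/60 = 24.29 rad/s, so T = P/ω = 627×10³ / 24.29 = 25810 N·m.
Under the same torque, τ_max = 16T/(πd³) is largest where d is smallest — segment BC (d = 230 mm).
τ_max = 16·25810/(π·(0.230)³) = 1.080×10^7 Pa.

10800 kPa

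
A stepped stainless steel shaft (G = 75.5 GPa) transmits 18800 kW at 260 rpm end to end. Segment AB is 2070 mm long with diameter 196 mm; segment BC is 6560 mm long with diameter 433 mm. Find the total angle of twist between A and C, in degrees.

ω = 2π·260/60 = 27.23 rad/s, so T = P/ω = 18800×10³ / 27.23 = 690500 N·m.
J_AB = π(0.196)⁴/32 = 1.45×10^-4 m⁴; J_BC = π(0.433)⁴/32 = 3.45×10^-3 m⁴.
θ = (T/G)·Σ L_i/J_i = (690500/75.5×10⁹)·(2.07/1.45×10^-4 + 6.56/3.45×10^-3) = 0.1480 rad.

8.48°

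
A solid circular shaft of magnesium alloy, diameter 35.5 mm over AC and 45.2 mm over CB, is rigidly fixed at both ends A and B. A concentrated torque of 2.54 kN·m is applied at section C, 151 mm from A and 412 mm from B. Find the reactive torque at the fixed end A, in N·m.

Compatibility: T_A·a/J_AC = T_B·b/J_CB with T_A + T_B = T₀.
J_AC = 1.56×10^-7 m⁴, J_CB = 4.10×10^-7 m⁴, so T_A = T₀·(J_AC/a)/((J_AC/a)+(J_CB/b)) = 1294 N·m, T_B = 1246 N·m.

1290 N·m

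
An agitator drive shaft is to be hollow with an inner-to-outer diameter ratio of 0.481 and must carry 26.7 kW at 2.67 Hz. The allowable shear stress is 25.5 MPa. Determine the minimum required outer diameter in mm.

ω = 2π·2.67 = 16.78 rad/s, so T = P/ω = 26.7×10³ / 16.78 = 1592 N·m.
For a hollow shaft with d_i/d_o = 0.481: τ_max = 16T/(π d_o³ (1−k⁴)), so d_o = [16T/(π τ_allow (1−k⁴))]^(1/3) = [16·1592/(π·2.55×10^7·0.9465)]^(1/3) = 0.06951 m.

69.5 mm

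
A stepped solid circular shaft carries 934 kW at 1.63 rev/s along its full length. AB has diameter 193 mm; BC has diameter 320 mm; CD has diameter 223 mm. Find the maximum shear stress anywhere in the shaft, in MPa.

64.6 MPa

ω = 2π·1.63 = 10.24 rad/s, so T = P/ω = 934×10³ / 10.24 = 91200 N·m.
Under the same torque, τ_max = 16T/(πd³) is largest where d is smallest — segment AB (d = 193 mm).
τ_max = 16·91200/(π·(0.193)³) = 6.461×10^7 Pa.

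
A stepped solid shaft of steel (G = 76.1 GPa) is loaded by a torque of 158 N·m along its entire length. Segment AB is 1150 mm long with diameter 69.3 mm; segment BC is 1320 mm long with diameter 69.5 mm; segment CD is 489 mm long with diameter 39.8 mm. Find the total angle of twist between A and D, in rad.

0.00637 rad

J_AB = π(0.0693)⁴/32 = 2.26×10^-6 m⁴; J_BC = π(0.0695)⁴/32 = 2.29×10^-6 m⁴; J_CD = π(0.0398)⁴/32 = 2.46×10^-7 m⁴.
θ = (T/G)·Σ L_i/J_i = (158.0/76.1×10⁹)·(1.15/2.26×10^-6 + 1.32/2.29×10^-6 + 0.489/2.46×10^-7) = 6.372×10^-3 rad.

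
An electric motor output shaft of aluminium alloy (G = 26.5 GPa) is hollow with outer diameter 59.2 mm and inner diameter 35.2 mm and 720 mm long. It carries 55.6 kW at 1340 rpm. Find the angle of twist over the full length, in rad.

0.0102 rad

ω = 2π·1340/60 = 140.3 rad/s, so T = P/ω = 55.6×10³ / 140.3 = 396.2 N·m.
J = π(d_o⁴ − d_i⁴)/32 = π(0.0592⁴ − 0.0352⁴)/32 = 1.055×10^-6 m⁴.
θ = T·L/(G·J) = 396.2 × 0.720 / (26.5×10⁹ × 1.055×10^-6) = 0.01020 rad.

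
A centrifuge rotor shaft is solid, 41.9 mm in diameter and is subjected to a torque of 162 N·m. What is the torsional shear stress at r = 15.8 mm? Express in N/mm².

8.46 N/mm²

J = πd⁴/32 = π(0.0419)⁴/32 = 3.026×10^-7 m⁴.
Shear stress varies linearly with radius: τ = T·r/J = 162.0 × 0.0158 / 3.026×10^-7 = 8.459×10^6 Pa.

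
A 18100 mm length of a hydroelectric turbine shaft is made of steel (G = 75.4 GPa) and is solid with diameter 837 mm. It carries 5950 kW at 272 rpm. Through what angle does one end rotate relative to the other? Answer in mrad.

1.04 mrad

ω = 2π·272/60 = 28.48 rad/s, so T = P/ω = 5950×10³ / 28.48 = 208900 N·m.
J = πd⁴/32 = π(0.837)⁴/32 = 0.04818 m⁴.
θ = T·L/(G·J) = 208900 × 18.1 / (75.4×10⁹ × 0.04818) = 1.041×10^-3 rad.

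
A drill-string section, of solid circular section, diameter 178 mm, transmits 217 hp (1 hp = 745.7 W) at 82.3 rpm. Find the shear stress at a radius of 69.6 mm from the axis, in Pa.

1.33e7 Pa

ω = 2π·82.3/60 = 8.618 rad/s, so T = P/ω = 217×745.7 / 8.618 = 18780 N·m.
J = πd⁴/32 = π(0.178)⁴/32 = 9.856×10^-5 m⁴.
Shear stress varies linearly with radius: τ = T·r/J = 18780 × 0.0696 / 9.856×10^-5 = 1.326×10^7 Pa.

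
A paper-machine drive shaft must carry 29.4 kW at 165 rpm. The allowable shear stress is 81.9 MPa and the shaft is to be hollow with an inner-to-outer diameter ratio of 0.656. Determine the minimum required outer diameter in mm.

50.6 mm

ω = 2π·165/60 = 17.28 rad/s, so T = P/ω = 29.4×10³ / 17.28 = 1702 N·m.
For a hollow shaft with d_i/d_o = 0.656: τ_max = 16T/(π d_o³ (1−k⁴)), so d_o = [16T/(π τ_allow (1−k⁴))]^(1/3) = [16·1702/(π·8.19×10^7·0.8148)]^(1/3) = 0.05064 m.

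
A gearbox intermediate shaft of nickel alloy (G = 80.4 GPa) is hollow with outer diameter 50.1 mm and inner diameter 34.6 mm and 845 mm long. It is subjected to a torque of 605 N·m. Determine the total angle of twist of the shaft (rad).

0.0133 rad

J = π(d_o⁴ − d_i⁴)/32 = π(0.0501⁴ − 0.0346⁴)/32 = 4.778×10^-7 m⁴.
θ = T·L/(G·J) = 605.0 × 0.845 / (80.4×10⁹ × 4.778×10^-7) = 0.01331 rad.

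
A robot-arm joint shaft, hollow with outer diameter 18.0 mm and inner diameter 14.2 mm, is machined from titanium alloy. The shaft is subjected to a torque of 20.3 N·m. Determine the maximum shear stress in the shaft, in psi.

4200 psi

J = π(d_o⁴ − d_i⁴)/32 = π(0.0180⁴ − 0.0142⁴)/32 = 6.314×10^-9 m⁴.
τ_max = T·r/J = 20.30 × 0.00900 / 6.314×10^-9 = 2.893×10^7 Pa.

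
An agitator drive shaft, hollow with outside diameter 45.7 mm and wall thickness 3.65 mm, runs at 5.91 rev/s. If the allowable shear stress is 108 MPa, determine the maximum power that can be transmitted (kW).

J = π(d_o⁴ − d_i⁴)/32 = π(0.0457⁴ − 0.0384⁴)/32 = 2.148×10^-7 m⁴.
T_max = τ_allow·J/r = 1.08×10^8 × 2.148×10^-7 / 0.0229 = 1015 N·m.
ω = 2π·5.91 = 37.13 rad/s, so P_max = T_max·ω = 3.769×10^4 W.

37.7 kW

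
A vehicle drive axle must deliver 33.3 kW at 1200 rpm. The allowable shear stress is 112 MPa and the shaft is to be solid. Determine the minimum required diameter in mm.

ω = 2π·1200/60 = 125.7 rad/s, so T = P/ω = 33.3×10³ / 125.7 = 265.0 N·m.
For a solid shaft τ_max = 16T/(πd³), so d = (16T/(π τ_allow))^(1/3) = (16·265.0/(π·1.12×10^8))^(1/3) = 0.02293 m.

22.9 mm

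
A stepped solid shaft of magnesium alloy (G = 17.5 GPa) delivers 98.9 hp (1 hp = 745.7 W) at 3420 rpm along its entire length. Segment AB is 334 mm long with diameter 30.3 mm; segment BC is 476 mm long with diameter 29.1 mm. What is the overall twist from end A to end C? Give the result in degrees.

ω = 2π·3420/60 = 358.1 rad/s, so T = P/ω = 98.9×745.7 / 358.1 = 205.9 N·m.
J_AB = π(0.0303)⁴/32 = 8.28×10^-8 m⁴; J_BC = π(0.0291)⁴/32 = 7.04×10^-8 m⁴.
θ = (T/G)·Σ L_i/J_i = (205.9/17.5×10⁹)·(0.334/8.28×10^-8 + 0.476/7.04×10^-8) = 0.1271 rad.

7.28°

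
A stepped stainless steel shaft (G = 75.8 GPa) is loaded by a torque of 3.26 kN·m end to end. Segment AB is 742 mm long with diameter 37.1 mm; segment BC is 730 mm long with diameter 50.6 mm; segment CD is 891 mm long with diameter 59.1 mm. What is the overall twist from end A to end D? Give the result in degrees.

J_AB = π(0.0371)⁴/32 = 1.86×10^-7 m⁴; J_BC = π(0.0506)⁴/32 = 6.44×10^-7 m⁴; J_CD = π(0.0591)⁴/32 = 1.20×10^-6 m⁴.
θ = (T/G)·Σ L_i/J_i = (3260/75.8×10⁹)·(0.742/1.86×10^-7 + 0.730/6.44×10^-7 + 0.891/1.20×10^-6) = 0.2524 rad.

14.5°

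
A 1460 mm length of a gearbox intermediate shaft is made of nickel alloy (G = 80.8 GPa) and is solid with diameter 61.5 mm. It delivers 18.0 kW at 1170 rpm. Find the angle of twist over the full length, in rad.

0.00189 rad

ω = 2π·1170/60 = 122.5 rad/s, so T = P/ω = 18.0×10³ / 122.5 = 146.9 N·m.
J = πd⁴/32 = π(0.0615)⁴/32 = 1.404×10^-6 m⁴.
θ = T·L/(G·J) = 146.9 × 1.46 / (80.8×10⁹ × 1.404×10^-6) = 1.890×10^-3 rad.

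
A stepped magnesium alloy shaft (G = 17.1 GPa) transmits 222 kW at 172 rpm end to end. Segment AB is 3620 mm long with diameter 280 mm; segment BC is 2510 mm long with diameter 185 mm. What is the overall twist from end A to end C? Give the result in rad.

ω = 2π·172/60 = 18.01 rad/s, so T = P/ω = 222×10³ / 18.01 = 12330 N·m.
J_AB = π(0.280)⁴/32 = 6.03×10^-4 m⁴; J_BC = π(0.185)⁴/32 = 1.15×10^-4 m⁴.
θ = (T/G)·Σ L_i/J_i = (12330/17.1×10⁹)·(3.62/6.03×10^-4 + 2.51/1.15×10^-4) = 0.02006 rad.

0.0201 rad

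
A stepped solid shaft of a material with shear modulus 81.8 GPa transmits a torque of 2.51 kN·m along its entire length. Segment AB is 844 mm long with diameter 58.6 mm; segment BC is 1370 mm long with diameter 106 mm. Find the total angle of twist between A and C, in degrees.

1.48°

J_AB = π(0.0586)⁴/32 = 1.16×10^-6 m⁴; J_BC = π(0.106)⁴/32 = 1.24×10^-5 m⁴.
θ = (T/G)·Σ L_i/J_i = (2510/81.8×10⁹)·(0.844/1.16×10^-6 + 1.37/1.24×10^-5) = 0.02576 rad.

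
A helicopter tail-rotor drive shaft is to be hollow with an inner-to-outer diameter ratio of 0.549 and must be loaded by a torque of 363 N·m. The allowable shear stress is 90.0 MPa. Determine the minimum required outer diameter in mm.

For a hollow shaft with d_i/d_o = 0.549: τ_max = 16T/(π d_o³ (1−k⁴)), so d_o = [16T/(π τ_allow (1−k⁴))]^(1/3) = [16·363.0/(π·9.00×10^7·0.9092)]^(1/3) = 0.02827 m.

28.3 mm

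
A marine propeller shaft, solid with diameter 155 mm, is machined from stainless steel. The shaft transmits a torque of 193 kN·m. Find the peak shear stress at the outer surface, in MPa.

J = πd⁴/32 = π(0.155)⁴/32 = 5.667×10^-5 m⁴.
τ_max = T·r/J = 193000 × 0.0775 / 5.667×10^-5 = 2.640×10^8 Pa.

264 MPa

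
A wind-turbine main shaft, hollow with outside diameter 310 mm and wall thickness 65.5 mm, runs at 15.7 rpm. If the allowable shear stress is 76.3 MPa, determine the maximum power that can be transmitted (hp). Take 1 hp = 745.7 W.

875 hp

J = π(d_o⁴ − d_i⁴)/32 = π(0.310⁴ − 0.179⁴)/32 = 8.059×10^-4 m⁴.
T_max = τ_allow·J/r = 7.63×10^7 × 8.059×10^-4 / 0.155 = 396700 N·m.
ω = 2π·15.7/60 = 1.644 rad/s, so P_max = T_max·ω = 6.522×10^5 W.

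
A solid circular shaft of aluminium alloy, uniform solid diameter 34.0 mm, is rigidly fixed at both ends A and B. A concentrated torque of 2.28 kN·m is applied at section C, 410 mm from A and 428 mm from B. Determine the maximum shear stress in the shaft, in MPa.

151 MPa

With uniform GJ and both ends fixed, compatibility θ_AC = θ_CB gives T_A·a = T_B·b, together with T_A + T_B = T₀.
T_A = T₀·b/(a+b) = 2280·428/838.0 = 1164 N·m; T_B = 1116 N·m.
τ in each portion: τ_AC = 1.51×10^8 Pa, τ_CB = 1.45×10^8 Pa; maximum is in AC.
τ_max = T_AC·r/J = 1164·0.0170/1.31×10^-7 = 1.509×10^8 Pa.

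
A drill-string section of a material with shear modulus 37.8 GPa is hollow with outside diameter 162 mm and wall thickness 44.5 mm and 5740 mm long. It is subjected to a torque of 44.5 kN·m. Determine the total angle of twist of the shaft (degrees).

J = π(d_o⁴ − d_i⁴)/32 = π(0.162⁴ − 0.0730⁴)/32 = 6.483×10^-5 m⁴.
θ = T·L/(G·J) = 44500 × 5.74 / (37.8×10⁹ × 6.483×10^-5) = 0.1042 rad.

5.97°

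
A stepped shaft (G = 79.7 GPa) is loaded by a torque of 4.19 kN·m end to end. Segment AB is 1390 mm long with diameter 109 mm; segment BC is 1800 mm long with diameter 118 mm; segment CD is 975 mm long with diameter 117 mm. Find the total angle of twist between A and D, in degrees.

J_AB = π(0.109)⁴/32 = 1.39×10^-5 m⁴; J_BC = π(0.118)⁴/32 = 1.90×10^-5 m⁴; J_CD = π(0.117)⁴/32 = 1.84×10^-5 m⁴.
θ = (T/G)·Σ L_i/J_i = (4190/79.7×10⁹)·(1.39/1.39×10^-5 + 1.80/1.90×10^-5 + 0.975/1.84×10^-5) = 0.01303 rad.

0.747°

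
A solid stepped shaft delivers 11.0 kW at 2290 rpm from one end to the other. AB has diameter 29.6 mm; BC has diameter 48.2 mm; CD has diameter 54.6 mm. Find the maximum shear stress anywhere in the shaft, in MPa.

9.01 MPa

ω = 2π·2290/60 = 239.8 rad/s, so T = P/ω = 11.0×10³ / 239.8 = 45.87 N·m.
Under the same torque, τ_max = 16T/(πd³) is largest where d is smallest — segment AB (d = 29.6 mm).
τ_max = 16·45.87/(π·(0.0296)³) = 9.008×10^6 Pa.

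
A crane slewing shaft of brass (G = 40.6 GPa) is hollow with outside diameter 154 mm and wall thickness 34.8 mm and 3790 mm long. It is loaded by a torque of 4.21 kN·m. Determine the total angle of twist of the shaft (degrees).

J = π(d_o⁴ − d_i⁴)/32 = π(0.154⁴ − 0.0844⁴)/32 = 5.024×10^-5 m⁴.
θ = T·L/(G·J) = 4210 × 3.79 / (40.6×10⁹ × 5.024×10^-5) = 7.823×10^-3 rad.

0.448°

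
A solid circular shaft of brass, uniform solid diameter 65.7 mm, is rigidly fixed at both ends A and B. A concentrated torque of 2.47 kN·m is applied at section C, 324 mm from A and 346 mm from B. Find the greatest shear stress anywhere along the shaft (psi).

3320 psi

With uniform GJ and both ends fixed, compatibility θ_AC = θ_CB gives T_A·a = T_B·b, together with T_A + T_B = T₀.
T_A = T₀·b/(a+b) = 2470·346/670.0 = 1276 N·m; T_B = 1194 N·m.
τ in each portion: τ_AC = 2.29×10^7 Pa, τ_CB = 2.15×10^7 Pa; maximum is in AC.
τ_max = T_AC·r/J = 1276·0.0329/1.83×10^-6 = 2.291×10^7 Pa.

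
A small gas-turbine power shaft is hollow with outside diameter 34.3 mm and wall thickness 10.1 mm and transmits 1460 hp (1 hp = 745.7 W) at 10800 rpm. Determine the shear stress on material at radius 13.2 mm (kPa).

ω = 2π·10800/60 = 1131 rad/s, so T = P/ω = 1460×745.7 / 1131 = 962.6 N·m.
J = π(d_o⁴ − d_i⁴)/32 = π(0.0343⁴ − 0.0141⁴)/32 = 1.320×10^-7 m⁴.
Shear stress varies linearly with radius: τ = T·r/J = 962.6 × 0.0132 / 1.320×10^-7 = 9.626×10^7 Pa.

96300 kPa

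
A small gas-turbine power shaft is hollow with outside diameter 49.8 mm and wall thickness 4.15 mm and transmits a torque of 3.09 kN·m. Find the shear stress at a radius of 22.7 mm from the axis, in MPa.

J = π(d_o⁴ − d_i⁴)/32 = π(0.0498⁴ − 0.0415⁴)/32 = 3.126×10^-7 m⁴.
Shear stress varies linearly with radius: τ = T·r/J = 3090 × 0.0227 / 3.126×10^-7 = 2.244×10^8 Pa.

224 MPa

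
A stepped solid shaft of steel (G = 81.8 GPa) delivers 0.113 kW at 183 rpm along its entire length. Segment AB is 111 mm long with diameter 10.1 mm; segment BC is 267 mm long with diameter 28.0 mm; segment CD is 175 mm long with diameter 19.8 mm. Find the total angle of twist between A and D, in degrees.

ω = 2π·183/60 = 19.16 rad/s, so T = P/ω = 0.113×10³ / 19.16 = 5.897 N·m.
J_AB = π(0.0101)⁴/32 = 1.02×10^-9 m⁴; J_BC = π(0.0280)⁴/32 = 6.03×10^-8 m⁴; J_CD = π(0.0198)⁴/32 = 1.51×10^-8 m⁴.
θ = (T/G)·Σ L_i/J_i = (5.897/81.8×10⁹)·(0.111/1.02×10^-9 + 0.267/6.03×10^-8 + 0.175/1.51×10^-8) = 8.987×10^-3 rad.

0.515°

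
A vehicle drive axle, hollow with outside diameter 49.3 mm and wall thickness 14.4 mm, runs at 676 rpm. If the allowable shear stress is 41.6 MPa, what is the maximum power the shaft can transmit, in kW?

J = π(d_o⁴ − d_i⁴)/32 = π(0.0493⁴ − 0.0205⁴)/32 = 5.626×10^-7 m⁴.
T_max = τ_allow·J/r = 4.16×10^7 × 5.626×10^-7 / 0.0246 = 949.5 N·m.
ω = 2π·676/60 = 70.79 rad/s, so P_max = T_max·ω = 6.721×10^4 W.

67.2 kW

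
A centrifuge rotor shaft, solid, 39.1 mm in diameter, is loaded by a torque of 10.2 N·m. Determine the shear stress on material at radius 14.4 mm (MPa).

0.640 MPa

J = πd⁴/32 = π(0.0391)⁴/32 = 2.295×10^-7 m⁴.
Shear stress varies linearly with radius: τ = T·r/J = 10.20 × 0.0144 / 2.295×10^-7 = 6.401×10^5 Pa.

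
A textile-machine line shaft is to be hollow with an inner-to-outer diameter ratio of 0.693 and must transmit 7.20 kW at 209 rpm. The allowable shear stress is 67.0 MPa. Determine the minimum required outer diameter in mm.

ω = 2π·209/60 = 21.89 rad/s, so T = P/ω = 7.20×10³ / 21.89 = 329.0 N·m.
For a hollow shaft with d_i/d_o = 0.693: τ_max = 16T/(π d_o³ (1−k⁴)), so d_o = [16T/(π τ_allow (1−k⁴))]^(1/3) = [16·329.0/(π·6.70×10^7·0.7694)]^(1/3) = 0.03191 m.

31.9 mm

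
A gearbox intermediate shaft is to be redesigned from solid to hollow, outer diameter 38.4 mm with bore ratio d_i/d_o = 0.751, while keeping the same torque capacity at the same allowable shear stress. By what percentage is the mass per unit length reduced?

43.7 %

Equal τ_max and T ⇒ the solid shaft needs d_s³ = d_o³(1−k⁴), so d_s = 38.4·(1−0.751⁴)^(1/3) = 33.80 mm.
Area ratio A_h/A_s = d_o²(1−k²)/d_s² = (1−k²)/(1−k⁴)^(2/3) = 0.5628.
Mass saving = 1 − 0.5628 = 43.7 %.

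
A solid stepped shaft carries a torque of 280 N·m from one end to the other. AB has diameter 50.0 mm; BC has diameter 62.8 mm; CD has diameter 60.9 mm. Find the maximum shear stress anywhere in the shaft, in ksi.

Under the same torque, τ_max = 16T/(πd³) is largest where d is smallest — segment AB (d = 50.0 mm).
τ_max = 16·280.0/(π·(0.0500)³) = 1.141×10^7 Pa.

1.65 ksi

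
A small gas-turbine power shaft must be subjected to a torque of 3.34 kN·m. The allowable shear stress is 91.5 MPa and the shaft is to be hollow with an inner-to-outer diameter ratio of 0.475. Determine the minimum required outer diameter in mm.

For a hollow shaft with d_i/d_o = 0.475: τ_max = 16T/(π d_o³ (1−k⁴)), so d_o = [16T/(π τ_allow (1−k⁴))]^(1/3) = [16·3340/(π·9.15×10^7·0.9491)]^(1/3) = 0.05808 m.

58.1 mm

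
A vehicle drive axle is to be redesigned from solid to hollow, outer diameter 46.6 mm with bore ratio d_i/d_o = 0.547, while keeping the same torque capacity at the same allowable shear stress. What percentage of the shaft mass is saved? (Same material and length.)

Equal τ_max and T ⇒ the solid shaft needs d_s³ = d_o³(1−k⁴), so d_s = 46.6·(1−0.547⁴)^(1/3) = 45.17 mm.
Area ratio A_h/A_s = d_o²(1−k²)/d_s² = (1−k²)/(1−k⁴)^(2/3) = 0.7460.
Mass saving = 1 − 0.7460 = 25.4 %.

25.4 %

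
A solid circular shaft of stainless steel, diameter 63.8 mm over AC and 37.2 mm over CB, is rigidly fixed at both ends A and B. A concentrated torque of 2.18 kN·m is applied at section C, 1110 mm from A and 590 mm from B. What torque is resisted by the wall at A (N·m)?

1790 N·m

Compatibility: T_A·a/J_AC = T_B·b/J_CB with T_A + T_B = T₀.
J_AC = 1.63×10^-6 m⁴, J_CB = 1.88×10^-7 m⁴, so T_A = T₀·(J_AC/a)/((J_AC/a)+(J_CB/b)) = 1791 N·m, T_B = 389.4 N·m.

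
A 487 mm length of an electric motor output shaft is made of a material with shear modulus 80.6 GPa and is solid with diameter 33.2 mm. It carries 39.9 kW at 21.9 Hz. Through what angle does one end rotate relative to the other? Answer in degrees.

ω = 2π·21.9 = 137.6 rad/s, so T = P/ω = 39.9×10³ / 137.6 = 290.0 N·m.
J = πd⁴/32 = π(0.0332)⁴/32 = 1.193×10^-7 m⁴.
θ = T·L/(G·J) = 290.0 × 0.487 / (80.6×10⁹ × 1.193×10^-7) = 0.01469 rad.

0.842°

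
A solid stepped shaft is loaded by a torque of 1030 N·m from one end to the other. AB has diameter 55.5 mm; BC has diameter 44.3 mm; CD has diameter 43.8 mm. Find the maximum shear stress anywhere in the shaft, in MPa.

Under the same torque, τ_max = 16T/(πd³) is largest where d is smallest — segment CD (d = 43.8 mm).
τ_max = 16·1030/(π·(0.0438)³) = 6.243×10^7 Pa.

62.4 MPa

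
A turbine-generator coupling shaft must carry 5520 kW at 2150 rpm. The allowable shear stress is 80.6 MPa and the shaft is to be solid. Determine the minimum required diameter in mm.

ω = 2π·2150/60 = 225.1 rad/s, so T = P/ω = 5520×10³ / 225.1 = 24520 N·m.
For a solid shaft τ_max = 16T/(πd³), so d = (16T/(π τ_allow))^(1/3) = (16·24520/(π·8.06×10^7))^(1/3) = 0.1157 m.

116 mm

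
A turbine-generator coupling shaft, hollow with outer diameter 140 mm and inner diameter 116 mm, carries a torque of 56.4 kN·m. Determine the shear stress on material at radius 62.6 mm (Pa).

J = π(d_o⁴ − d_i⁴)/32 = π(0.140⁴ − 0.116⁴)/32 = 1.994×10^-5 m⁴.
Shear stress varies linearly with radius: τ = T·r/J = 56400 × 0.0626 / 1.994×10^-5 = 1.771×10^8 Pa.

1.77e8 Pa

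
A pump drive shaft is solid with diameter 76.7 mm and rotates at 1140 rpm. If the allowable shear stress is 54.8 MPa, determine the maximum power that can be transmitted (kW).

J = πd⁴/32 = π(0.0767)⁴/32 = 3.398×10^-6 m⁴.
T_max = τ_allow·J/r = 5.48×10^7 × 3.398×10^-6 / 0.0384 = 4855 N·m.
ω = 2π·1140/60 = 119.4 rad/s, so P_max = T_max·ω = 5.796×10^5 W.

580 kW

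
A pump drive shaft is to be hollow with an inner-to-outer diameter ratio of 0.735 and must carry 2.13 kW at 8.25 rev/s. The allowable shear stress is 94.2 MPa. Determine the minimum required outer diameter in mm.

14.6 mm

ω = 2π·8.25 = 51.84 rad/s, so T = P/ω = 2.13×10³ / 51.84 = 41.09 N·m.
For a hollow shaft with d_i/d_o = 0.735: τ_max = 16T/(π d_o³ (1−k⁴)), so d_o = [16T/(π τ_allow (1−k⁴))]^(1/3) = [16·41.09/(π·9.42×10^7·0.7082)]^(1/3) = 0.01464 m.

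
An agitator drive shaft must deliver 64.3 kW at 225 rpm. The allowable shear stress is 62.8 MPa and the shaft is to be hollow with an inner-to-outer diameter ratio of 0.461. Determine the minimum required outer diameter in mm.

61.4 mm

ω = 2π·225/60 = 23.56 rad/s, so T = P/ω = 64.3×10³ / 23.56 = 2729 N·m.
For a hollow shaft with d_i/d_o = 0.461: τ_max = 16T/(π d_o³ (1−k⁴)), so d_o = [16T/(π τ_allow (1−k⁴))]^(1/3) = [16·2729/(π·6.28×10^7·0.9548)]^(1/3) = 0.06143 m.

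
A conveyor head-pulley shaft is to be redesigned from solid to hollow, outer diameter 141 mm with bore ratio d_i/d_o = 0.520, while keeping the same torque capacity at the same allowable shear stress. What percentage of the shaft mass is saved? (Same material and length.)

Equal τ_max and T ⇒ the solid shaft needs d_s³ = d_o³(1−k⁴), so d_s = 141·(1−0.520⁴)^(1/3) = 137.5 mm.
Area ratio A_h/A_s = d_o²(1−k²)/d_s² = (1−k²)/(1−k⁴)^(2/3) = 0.7675.
Mass saving = 1 − 0.7675 = 23.3 %.

23.3 %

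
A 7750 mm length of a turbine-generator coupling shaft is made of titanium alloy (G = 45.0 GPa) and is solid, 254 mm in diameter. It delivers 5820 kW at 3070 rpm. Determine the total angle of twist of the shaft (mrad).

ω = 2π·3070/60 = 321.5 rad/s, so T = P/ω = 5820×10³ / 321.5 = 18100 N·m.
J = πd⁴/32 = π(0.254)⁴/32 = 4.086×10^-4 m⁴.
θ = T·L/(G·J) = 18100 × 7.75 / (45.0×10⁹ × 4.086×10^-4) = 7.630×10^-3 rad.

7.63 mrad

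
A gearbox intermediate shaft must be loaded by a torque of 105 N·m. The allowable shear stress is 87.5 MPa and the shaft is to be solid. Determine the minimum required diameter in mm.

For a solid shaft τ_max = 16T/(πd³), so d = (16T/(π τ_allow))^(1/3) = (16·105.0/(π·8.75×10^7))^(1/3) = 0.01828 m.

18.3 mm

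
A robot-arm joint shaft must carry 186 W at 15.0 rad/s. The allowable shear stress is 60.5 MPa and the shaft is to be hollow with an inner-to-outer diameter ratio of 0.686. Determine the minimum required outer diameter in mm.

11.0 mm

ω = 15.0 rad/s, so T = P/ω = 186 / 15.00 = 12.40 N·m.
For a hollow shaft with d_i/d_o = 0.686: τ_max = 16T/(π d_o³ (1−k⁴)), so d_o = [16T/(π τ_allow (1−k⁴))]^(1/3) = [16·12.40/(π·6.05×10^7·0.7785)]^(1/3) = 0.01103 m.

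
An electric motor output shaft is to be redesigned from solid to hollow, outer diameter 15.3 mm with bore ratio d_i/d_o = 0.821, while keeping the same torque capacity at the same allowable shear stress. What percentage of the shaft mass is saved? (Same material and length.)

Equal τ_max and T ⇒ the solid shaft needs d_s³ = d_o³(1−k⁴), so d_s = 15.3·(1−0.821⁴)^(1/3) = 12.50 mm.
Area ratio A_h/A_s = d_o²(1−k²)/d_s² = (1−k²)/(1−k⁴)^(2/3) = 0.4881.
Mass saving = 1 − 0.4881 = 51.2 %.

51.2 %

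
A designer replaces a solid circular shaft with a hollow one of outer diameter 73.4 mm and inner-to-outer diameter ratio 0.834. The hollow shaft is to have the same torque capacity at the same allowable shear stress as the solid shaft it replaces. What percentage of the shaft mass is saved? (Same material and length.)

Equal τ_max and T ⇒ the solid shaft needs d_s³ = d_o³(1−k⁴), so d_s = 73.4·(1−0.834⁴)^(1/3) = 58.88 mm.
Area ratio A_h/A_s = d_o²(1−k²)/d_s² = (1−k²)/(1−k⁴)^(2/3) = 0.4731.
Mass saving = 1 − 0.4731 = 52.7 %.

52.7 %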